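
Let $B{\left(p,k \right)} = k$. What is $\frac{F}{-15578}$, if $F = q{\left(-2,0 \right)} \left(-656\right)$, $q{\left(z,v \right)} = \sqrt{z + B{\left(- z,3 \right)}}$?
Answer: $\frac{328}{7789} \approx 0.042111$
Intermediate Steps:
$q{\left(z,v \right)} = \sqrt{3 + z}$ ($q{\left(z,v \right)} = \sqrt{z + 3} = \sqrt{3 + z}$)
$F = -656$ ($F = \sqrt{3 - 2} \left(-656\right) = \sqrt{1} \left(-656\right) = 1 \left(-656\right) = -656$)
$\frac{F}{-15578} = - \frac{656}{-15578} = \left(-656\right) \left(- \frac{1}{15578}\right) = \frac{328}{7789}$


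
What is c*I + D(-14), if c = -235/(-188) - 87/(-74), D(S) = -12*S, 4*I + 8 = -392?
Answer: -2759/37 ≈ -74.568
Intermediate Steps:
I = -100 (I = -2 + (¼)*(-392) = -2 - 98 = -100)
c = 359/148 (c = -235*(-1/188) - 87*(-1/74) = 5/4 + 87/74 = 359/148 ≈ 2.4257)
c*I + D(-14) = (359/148)*(-100) - 12*(-14) = -8975/37 + 168 = -2759/37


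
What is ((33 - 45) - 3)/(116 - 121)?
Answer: 3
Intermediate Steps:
((33 - 45) - 3)/(116 - 121) = (-12 - 3)/(-5) = -1/5*(-15) = 3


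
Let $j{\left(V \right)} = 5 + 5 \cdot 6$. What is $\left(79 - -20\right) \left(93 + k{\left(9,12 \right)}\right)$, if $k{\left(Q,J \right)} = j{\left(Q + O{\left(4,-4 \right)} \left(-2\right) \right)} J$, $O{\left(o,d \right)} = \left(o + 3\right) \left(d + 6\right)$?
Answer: $50787$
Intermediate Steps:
$O{\left(o,d \right)} = \left(3 + o\right) \left(6 + d\right)$
$j{\left(V \right)} = 35$ ($j{\left(V \right)} = 5 + 30 = 35$)
$k{\left(Q,J \right)} = 35 J$
$\left(79 - -20\right) \left(93 + k{\left(9,12 \right)}\right) = \left(79 - -20\right) \left(93 + 35 \cdot 12\right) = \left(79 + 20\right) \left(93 + 420\right) = 99 \cdot 513 = 50787$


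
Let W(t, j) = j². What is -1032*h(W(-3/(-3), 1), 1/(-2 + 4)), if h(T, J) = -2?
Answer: 2064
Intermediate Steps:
-1032*h(W(-3/(-3), 1), 1/(-2 + 4)) = -1032*(-2) = 2064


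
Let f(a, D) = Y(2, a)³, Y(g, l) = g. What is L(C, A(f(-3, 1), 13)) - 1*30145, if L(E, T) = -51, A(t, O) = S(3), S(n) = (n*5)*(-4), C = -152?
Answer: -30196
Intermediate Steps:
f(a, D) = 8 (f(a, D) = 2³ = 8)
S(n) = -20*n (S(n) = (5*n)*(-4) = -20*n)
A(t, O) = -60 (A(t, O) = -20*3 = -60)
L(C, A(f(-3, 1), 13)) - 1*30145 = -51 - 1*30145 = -51 - 30145 = -30196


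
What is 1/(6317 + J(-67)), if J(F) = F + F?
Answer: 1/6183 ≈ 0.00016173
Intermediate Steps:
J(F) = 2*F
1/(6317 + J(-67)) = 1/(6317 + 2*(-67)) = 1/(6317 - 134) = 1/6183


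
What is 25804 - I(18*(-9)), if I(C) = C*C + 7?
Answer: -447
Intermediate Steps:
I(C) = 7 + C² (I(C) = C² + 7 = 7 + C²)
25804 - I(18*(-9)) = 25804 - (7 + (18*(-9))²) = 25804 - (7 + (-162)²) = 25804 - (7 + 26244) = 25804 - 1*26251 = 25804 - 26251 = -447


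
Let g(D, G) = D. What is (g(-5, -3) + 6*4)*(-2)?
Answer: -38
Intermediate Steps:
(g(-5, -3) + 6*4)*(-2) = (-5 + 6*4)*(-2) = (-5 + 24)*(-2) = 19*(-2) = -38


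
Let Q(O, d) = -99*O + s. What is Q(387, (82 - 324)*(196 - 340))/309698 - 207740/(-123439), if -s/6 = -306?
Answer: 59833978117/38228811422 ≈ 1.5652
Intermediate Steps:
s = 1836 (s = -6*(-306) = 1836)
Q(O, d) = 1836 - 99*O (Q(O, d) = -99*O + 1836 = 1836 - 99*O)
Q(387, (82 - 324)*(196 - 340))/309698 - 207740/(-123439) = (1836 - 99*387)/309698 - 207740/(-123439) = (1836 - 38313)*(1/309698) - 207740*(-1/123439) = -36477*1/309698 + 207740/123439 = -36477/309698 + 207740/123439 = 59833978117/38228811422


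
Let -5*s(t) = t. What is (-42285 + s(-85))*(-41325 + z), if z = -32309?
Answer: 3112361912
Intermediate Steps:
s(t) = -t/5
(-42285 + s(-85))*(-41325 + z) = (-42285 - ⅕*(-85))*(-41325 - 32309) = (-42285 + 17)*(-73634) = -42268*(-73634) = 3112361912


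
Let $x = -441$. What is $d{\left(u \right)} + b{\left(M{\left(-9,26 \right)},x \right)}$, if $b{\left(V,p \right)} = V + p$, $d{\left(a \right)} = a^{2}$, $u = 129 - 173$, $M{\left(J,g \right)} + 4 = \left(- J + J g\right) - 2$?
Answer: $1264$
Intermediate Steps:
$M{\left(J,g \right)} = -6 - J + J g$ ($M{\left(J,g \right)} = -4 - \left(2 + J - J g\right) = -6 - J + J g$)
$u = -44$ ($u = 129 - 173 = -44$)
$d{\left(u \right)} + b{\left(M{\left(-9,26 \right)},x \right)} = \left(-44\right)^{2} - 672 = 1936 - 672 = 1264$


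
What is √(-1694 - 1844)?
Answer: I*√3538 ≈ 59.481*I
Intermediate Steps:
√(-1694 - 1844) = √(-3538) = I*√3538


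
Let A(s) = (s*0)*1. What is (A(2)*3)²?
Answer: 0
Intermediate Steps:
A(s) = 0 (A(s) = 0*1 = 0)
(A(2)*3)² = (0*3)² = 0² = 0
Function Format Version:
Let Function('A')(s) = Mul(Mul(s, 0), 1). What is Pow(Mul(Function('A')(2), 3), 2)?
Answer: 0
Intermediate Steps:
Function('A')(s) = 0 (Function('A')(s) = Mul(0, 1) = 0)
Pow(Mul(Function('A')(2), 3), 2) = Pow(Mul(0, 3), 2) = Pow(0, 2) = 0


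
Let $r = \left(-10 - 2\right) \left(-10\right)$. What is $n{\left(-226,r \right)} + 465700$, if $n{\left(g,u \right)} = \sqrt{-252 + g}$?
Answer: $465700 + i \sqrt{478} \approx 4.657 \cdot 10^{5} + 21.863 i$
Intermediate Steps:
$r = 120$ ($r = \left(-12\right) \left(-10\right) = 120$)
$n{\left(-226,r \right)} + 465700 = \sqrt{-252 - 226} + 465700 = \sqrt{-478} + 465700 = i \sqrt{478} + 465700 = 465700 + i \sqrt{478}$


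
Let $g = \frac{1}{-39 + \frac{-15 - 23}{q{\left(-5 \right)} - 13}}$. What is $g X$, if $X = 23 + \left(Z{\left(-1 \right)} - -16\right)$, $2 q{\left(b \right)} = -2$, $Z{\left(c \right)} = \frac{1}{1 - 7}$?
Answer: $- \frac{1631}{1524} \approx -1.0702$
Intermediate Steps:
$Z{\left(c \right)} = - \frac{1}{6}$ ($Z{\left(c \right)} = \frac{1}{-6} = - \frac{1}{6}$)
$q{\left(b \right)} = -1$ ($q{\left(b \right)} = \frac{1}{2} \left(-2\right) = -1$)
$X = \frac{233}{6}$ ($X = 23 - - \frac{95}{6} = 23 + \left(- \frac{1}{6} + 16\right) = 23 + \frac{95}{6} = \frac{233}{6} \approx 38.833$)
$g = - \frac{7}{254}$ ($g = \frac{1}{-39 + \frac{-15 - 23}{-1 - 13}} = \frac{1}{-39 - \frac{38}{-14}} = \frac{1}{-39 - - \frac{19}{7}} = \frac{1}{-39 + \frac{19}{7}} = \frac{1}{- \frac{254}{7}} = - \frac{7}{254} \approx -0.027559$)
$g X = \left(- \frac{7}{254}\right) \frac{233}{6} = - \frac{1631}{1524}$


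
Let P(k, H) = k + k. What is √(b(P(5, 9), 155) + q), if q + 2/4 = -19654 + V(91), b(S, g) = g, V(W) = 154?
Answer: 3*I*√8598/2 ≈ 139.09*I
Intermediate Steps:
P(k, H) = 2*k
q = -39001/2 (q = -½ + (-19654 + 154) = -½ - 19500 = -39001/2 ≈ -19501.)
√(b(P(5, 9), 155) + q) = √(155 - 39001/2) = √(-38691/2) = 3*I*√8598/2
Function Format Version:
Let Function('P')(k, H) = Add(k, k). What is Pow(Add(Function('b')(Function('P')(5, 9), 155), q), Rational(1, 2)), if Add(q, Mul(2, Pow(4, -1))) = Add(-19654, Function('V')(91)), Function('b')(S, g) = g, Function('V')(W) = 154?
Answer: Mul(Rational(3, 2), I, Pow(8598, Rational(1, 2))) ≈ Mul(139.09, I)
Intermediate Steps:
Function('P')(k, H) = Mul(2, k)
q = Rational(-39001, 2) (q = Add(Rational(-1, 2), Add(-19654, 154)) = Add(Rational(-1, 2), -19500) = Rational(-39001, 2) ≈ -19501.)
Pow(Add(Function('b')(Function('P')(5, 9), 155), q), Rational(1, 2)) = Pow(Add(155, Rational(-39001, 2)), Rational(1, 2)) = Pow(Rational(-38691, 2), Rational(1, 2)) = Mul(Rational(3, 2), I, Pow(8598, Rational(1, 2)))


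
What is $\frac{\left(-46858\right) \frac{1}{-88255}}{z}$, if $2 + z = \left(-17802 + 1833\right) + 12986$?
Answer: $- \frac{46858}{263441175} \approx -0.00017787$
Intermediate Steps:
$z = -2985$ ($z = -2 + \left(\left(-17802 + 1833\right) + 12986\right) = -2 + \left(-15969 + 12986\right) = -2 - 2983 = -2985$)
$\frac{\left(-46858\right) \frac{1}{-88255}}{z} = \frac{\left(-46858\right) \frac{1}{-88255}}{-2985} = \left(-46858\right) \left(- \frac{1}{88255}\right) \left(- \frac{1}{2985}\right) = \frac{46858}{88255} \left(- \frac{1}{2985}\right) = - \frac{46858}{263441175}$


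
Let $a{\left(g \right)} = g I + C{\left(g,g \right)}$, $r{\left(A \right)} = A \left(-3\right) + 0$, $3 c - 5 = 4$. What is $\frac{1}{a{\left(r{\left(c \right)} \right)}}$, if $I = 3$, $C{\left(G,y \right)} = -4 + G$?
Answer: $- \frac{1}{40} \approx -0.025$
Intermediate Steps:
$c = 3$ ($c = \frac{5}{3} + \frac{1}{3} \cdot 4 = \frac{5}{3} + \frac{4}{3} = 3$)
$r{\left(A \right)} = - 3 A$ ($r{\left(A \right)} = - 3 A + 0 = - 3 A$)
$a{\left(g \right)} = -4 + 4 g$ ($a{\left(g \right)} = g 3 + \left(-4 + g\right) = 3 g + \left(-4 + g\right) = -4 + 4 g$)
$\frac{1}{a{\left(r{\left(c \right)} \right)}} = \frac{1}{-4 + 4 \left(\left(-3\right) 3\right)} = \frac{1}{-4 + 4 \left(-9\right)} = \frac{1}{-4 - 36} = \frac{1}{-40} = - \frac{1}{40}$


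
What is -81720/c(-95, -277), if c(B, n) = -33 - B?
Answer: -40860/31 ≈ -1318.1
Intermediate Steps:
-81720/c(-95, -277) = -81720/(-33 - 1*(-95)) = -81720/(-33 + 95) = -81720/62 = -81720*1/62 = -40860/31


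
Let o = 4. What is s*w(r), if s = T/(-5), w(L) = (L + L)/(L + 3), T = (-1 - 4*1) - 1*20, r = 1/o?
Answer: 10/13 ≈ 0.76923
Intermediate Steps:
r = ¼ (r = 1/4 = 1*(¼) = ¼ ≈ 0.25000)
T = -25 (T = (-1 - 4) - 20 = -5 - 20 = -25)
w(L) = 2*L/(3 + L) (w(L) = (2*L)/(3 + L) = 2*L/(3 + L))
s = 5 (s = -25/(-5) = -25*(-⅕) = 5)
s*w(r) = 5*(2*(¼)/(3 + ¼)) = 5*(2*(¼)/(13/4)) = 5*(2*(¼)*(4/13)) = 5*(2/13) = 10/13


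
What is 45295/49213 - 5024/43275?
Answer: 1712895013/2129692575 ≈ 0.80429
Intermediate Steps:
45295/49213 - 5024/43275 = 1712895013/2129692575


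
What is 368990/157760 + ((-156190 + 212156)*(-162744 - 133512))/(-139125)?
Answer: 87191789110357/731612000 ≈ 1.1918e+5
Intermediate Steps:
368990/157760 + ((-156190 + 212156)*(-162744 - 133512))/(-139125) = 368990*(1/157760) + (55966*(-296256))*(-1/139125) = 36899/15776 - 16580263296*(-1/139125) = 36899/15776 + 5526754432/46375 = 87191789110357/731612000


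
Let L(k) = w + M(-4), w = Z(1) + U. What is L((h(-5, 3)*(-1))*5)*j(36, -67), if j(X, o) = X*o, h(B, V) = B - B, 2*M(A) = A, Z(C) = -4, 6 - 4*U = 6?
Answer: 14472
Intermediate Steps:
U = 0 (U = 3/2 - 1/4*6 = 3/2 - 3/2 = 0)
M(A) = A/2
w = -4 (w = -4 + 0 = -4)
h(B, V) = 0
L(k) = -6 (L(k) = -4 + (1/2)*(-4) = -4 - 2 = -6)
L((h(-5, 3)*(-1))*5)*j(36, -67) = -216*(-67) = -6*(-2412) = 14472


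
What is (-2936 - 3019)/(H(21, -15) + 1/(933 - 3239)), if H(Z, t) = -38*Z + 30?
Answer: 13732230/1771009 ≈ 7.7539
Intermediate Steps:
H(Z, t) = 30 - 38*Z
(-2936 - 3019)/(H(21, -15) + 1/(933 - 3239)) = (-2936 - 3019)/((30 - 38*21) + 1/(933 - 3239)) = -5955/((30 - 798) + 1/(-2306)) = -5955/(-768 - 1/2306) = -5955/(-1771009/2306) = -5955*(-2306/1771009) = 13732230/1771009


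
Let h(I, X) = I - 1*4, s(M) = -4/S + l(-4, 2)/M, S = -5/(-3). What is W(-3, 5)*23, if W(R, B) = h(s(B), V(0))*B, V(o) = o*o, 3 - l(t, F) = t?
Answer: -575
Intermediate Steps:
S = 5/3 (S = -5*(-⅓) = 5/3 ≈ 1.6667)
l(t, F) = 3 - t
s(M) = -12/5 + 7/M (s(M) = -4/5/3 + (3 - 1*(-4))/M = -4*⅗ + (3 + 4)/M = -12/5 + 7/M)
V(o) = o²
h(I, X) = -4 + I (h(I, X) = I - 4 = -4 + I)
W(R, B) = B*(-32/5 + 7/B) (W(R, B) = (-4 + (-12/5 + 7/B))*B = (-32/5 + 7/B)*B = B*(-32/5 + 7/B))
W(-3, 5)*23 = (7 - 32/5*5)*23 = (7 - 32)*23 = -25*23 = -575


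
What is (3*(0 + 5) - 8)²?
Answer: 49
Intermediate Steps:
(3*(0 + 5) - 8)² = (3*5 - 8)² = (15 - 8)² = 7² = 49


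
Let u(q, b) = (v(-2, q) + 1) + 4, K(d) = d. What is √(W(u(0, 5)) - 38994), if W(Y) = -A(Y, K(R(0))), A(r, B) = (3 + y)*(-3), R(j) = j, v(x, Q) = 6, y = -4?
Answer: 3*I*√4333 ≈ 197.48*I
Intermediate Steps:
A(r, B) = 3 (A(r, B) = (3 - 4)*(-3) = -1*(-3) = 3)
u(q, b) = 11 (u(q, b) = (6 + 1) + 4 = 7 + 4 = 11)
W(Y) = -3 (W(Y) = -1*3 = -3)
√(W(u(0, 5)) - 38994) = √(-3 - 38994) = √(-38997) = 3*I*√4333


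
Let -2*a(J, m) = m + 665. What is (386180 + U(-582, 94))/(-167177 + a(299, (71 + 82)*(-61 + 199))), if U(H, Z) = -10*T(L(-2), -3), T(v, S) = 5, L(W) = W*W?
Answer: -257420/118711 ≈ -2.1685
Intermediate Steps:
L(W) = W²
a(J, m) = -665/2 - m/2 (a(J, m) = -(m + 665)/2 = -(665 + m)/2 = -665/2 - m/2)
U(H, Z) = -50 (U(H, Z) = -10*5 = -50)
(386180 + U(-582, 94))/(-167177 + a(299, (71 + 82)*(-61 + 199))) = (386180 - 50)/(-167177 + (-665/2 - (71 + 82)*(-61 + 199)/2)) = 386130/(-167177 + (-665/2 - 153*138/2)) = 386130/(-167177 + (-665/2 - ½*21114)) = 386130/(-167177 + (-665/2 - 10557)) = 386130/(-167177 - 21779/2) = 386130/(-356133/2) = 386130*(-2/356133) = -257420/118711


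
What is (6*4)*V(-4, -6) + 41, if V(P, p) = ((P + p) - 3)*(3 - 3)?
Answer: 41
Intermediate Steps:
V(P, p) = 0 (V(P, p) = (-3 + P + p)*0 = 0)
(6*4)*V(-4, -6) + 41 = (6*4)*0 + 41 = 24*0 + 41 = 0 + 41 = 41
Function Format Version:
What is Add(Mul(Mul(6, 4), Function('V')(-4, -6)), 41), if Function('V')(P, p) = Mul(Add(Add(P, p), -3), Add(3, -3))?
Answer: 41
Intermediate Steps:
Function('V')(P, p) = 0 (Function('V')(P, p) = Mul(Add(-3, P, p), 0) = 0)
Add(Mul(Mul(6, 4), Function('V')(-4, -6)), 41) = Add(Mul(Mul(6, 4), 0), 41) = Add(Mul(24, 0), 41) = Add(0, 41) = 41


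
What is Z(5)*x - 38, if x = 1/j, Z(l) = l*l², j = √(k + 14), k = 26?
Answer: -38 + 25*√10/4 ≈ -18.236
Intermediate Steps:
j = 2*√10 (j = √(26 + 14) = √40 = 2*√10 ≈ 6.3246)
Z(l) = l³
x = √10/20 (x = 1/(2*√10) = √10/20 ≈ 0.15811)
Z(5)*x - 38 = 5³*(√10/20) - 38 = 125*(√10/20) - 38 = 25*√10/4 - 38 = -38 + 25*√10/4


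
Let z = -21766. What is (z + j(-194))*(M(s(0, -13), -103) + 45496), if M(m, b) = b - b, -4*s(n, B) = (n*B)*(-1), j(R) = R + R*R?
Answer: 713195296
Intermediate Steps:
j(R) = R + R²
s(n, B) = B*n/4 (s(n, B) = -n*B*(-1)/4 = -B*n*(-1)/4 = -(-1)*B*n/4 = B*n/4)
M(m, b) = 0
(z + j(-194))*(M(s(0, -13), -103) + 45496) = (-21766 - 194*(1 - 194))*(0 + 45496) = (-21766 - 194*(-193))*45496 = (-21766 + 37442)*45496 = 15676*45496 = 713195296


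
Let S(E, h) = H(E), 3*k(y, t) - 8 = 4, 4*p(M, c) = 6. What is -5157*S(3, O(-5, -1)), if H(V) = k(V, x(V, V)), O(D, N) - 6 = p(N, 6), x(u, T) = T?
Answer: -20628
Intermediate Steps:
p(M, c) = 3/2 (p(M, c) = (1/4)*6 = 3/2)
k(y, t) = 4 (k(y, t) = 8/3 + (1/3)*4 = 8/3 + 4/3 = 4)
O(D, N) = 15/2 (O(D, N) = 6 + 3/2 = 15/2)
H(V) = 4
S(E, h) = 4
-5157*S(3, O(-5, -1)) = -5157*4 = -20628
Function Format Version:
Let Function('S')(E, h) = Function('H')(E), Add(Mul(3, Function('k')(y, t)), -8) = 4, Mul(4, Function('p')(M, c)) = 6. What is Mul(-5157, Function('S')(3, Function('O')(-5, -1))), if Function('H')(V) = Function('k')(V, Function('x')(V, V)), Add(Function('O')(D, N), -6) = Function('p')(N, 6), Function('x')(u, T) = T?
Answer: -20628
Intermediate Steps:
Function('p')(M, c) = Rational(3, 2) (Function('p')(M, c) = Mul(Rational(1, 4), 6) = Rational(3, 2))
Function('k')(y, t) = 4 (Function('k')(y, t) = Add(Rational(8, 3), Mul(Rational(1, 3), 4)) = Add(Rational(8, 3), Rational(4, 3)) = 4)
Function('O')(D, N) = Rational(15, 2) (Function('O')(D, N) = Add(6, Rational(3, 2)) = Rational(15, 2))
Function('H')(V) = 4
Function('S')(E, h) = 4
Mul(-5157, Function('S')(3, Function('O')(-5, -1))) = Mul(-5157, 4) = -20628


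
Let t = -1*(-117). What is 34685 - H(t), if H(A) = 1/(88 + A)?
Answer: 7110424/205 ≈ 34685.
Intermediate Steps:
t = 117
34685 - H(t) = 34685 - 1/(88 + 117) = 34685 - 1/205 = 7110424/205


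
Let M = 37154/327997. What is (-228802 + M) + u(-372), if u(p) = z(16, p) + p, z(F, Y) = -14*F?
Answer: -75241818652/327997 ≈ -2.2940e+5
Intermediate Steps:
u(p) = -224 + p (u(p) = -14*16 + p = -224 + p)
M = 37154/327997 (M = 37154*(1/327997) = 37154/327997 ≈ 0.11328)
(-228802 + M) + u(-372) = (-228802 + 37154/327997) + (-224 - 372) = -75046332440/327997 - 596 = -75241818652/327997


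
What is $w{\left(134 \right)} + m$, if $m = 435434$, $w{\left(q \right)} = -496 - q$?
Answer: $434804$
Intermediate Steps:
$w{\left(134 \right)} + m = \left(-496 - 134\right) + 435434 = -630 + 435434 = 434804$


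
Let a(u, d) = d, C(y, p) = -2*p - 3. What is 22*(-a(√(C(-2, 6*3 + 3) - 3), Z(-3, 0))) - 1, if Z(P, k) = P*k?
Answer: -1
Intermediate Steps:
C(y, p) = -3 - 2*p
22*(-a(√(C(-2, 6*3 + 3) - 3), Z(-3, 0))) - 1 = 22*(-(-3)*0) - 1 = 22*(-1*0) - 1 = 22*0 - 1 = 0 - 1 = -1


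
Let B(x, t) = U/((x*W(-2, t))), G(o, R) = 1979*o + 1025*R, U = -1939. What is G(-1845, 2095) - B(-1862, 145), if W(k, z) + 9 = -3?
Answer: -4800384683/3192 ≈ -1.5039e+6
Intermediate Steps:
W(k, z) = -12 (W(k, z) = -9 - 3 = -12)
G(o, R) = 1025*R + 1979*o
B(x, t) = 1939/(12*x) (B(x, t) = -1939*(-1/(12*x)) = -(-1939)/(12*x) = 1939/(12*x))
G(-1845, 2095) - B(-1862, 145) = (1025*2095 + 1979*(-1845)) - 1939/(12*(-1862)) = (2147375 - 3651255) - 1939*(-1)/(12*1862) = -1503880 - 1*(-277/3192) = -1503880 + 277/3192 = -4800384683/3192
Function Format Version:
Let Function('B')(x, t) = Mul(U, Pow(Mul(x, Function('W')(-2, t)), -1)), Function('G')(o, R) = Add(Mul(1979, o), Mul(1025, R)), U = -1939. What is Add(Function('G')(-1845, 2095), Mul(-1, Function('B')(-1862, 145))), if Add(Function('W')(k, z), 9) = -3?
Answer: Rational(-4800384683, 3192) ≈ -1.5039e+6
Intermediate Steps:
Function('W')(k, z) = -12 (Function('W')(k, z) = Add(-9, -3) = -12)
Function('G')(o, R) = Add(Mul(1025, R), Mul(1979, o))
Function('B')(x, t) = Mul(Rational(1939, 12), Pow(x, -1)) (Function('B')(x, t) = Mul(-1939, Pow(Mul(x, -12), -1)) = Mul(-1939, Pow(Mul(-12, x), -1)) = Mul(-1939, Mul(Rational(-1, 12), Pow(x, -1))) = Mul(Rational(1939, 12), Pow(x, -1)))
Add(Function('G')(-1845, 2095), Mul(-1, Function('B')(-1862, 145))) = Add(Add(Mul(1025, 2095), Mul(1979, -1845)), Mul(-1, Mul(Rational(1939, 12), Pow(-1862, -1)))) = Add(Add(2147375, -3651255), Mul(-1, Mul(Rational(1939, 12), Rational(-1, 1862)))) = Add(-1503880, Mul(-1, Rational(-277, 3192))) = Add(-1503880, Rational(277, 3192)) = Rational(-4800384683, 3192)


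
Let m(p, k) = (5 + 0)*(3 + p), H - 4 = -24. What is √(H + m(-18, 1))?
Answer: I*√95 ≈ 9.7468*I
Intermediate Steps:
H = -20 (H = 4 - 24 = -20)
m(p, k) = 15 + 5*p (m(p, k) = 5*(3 + p) = 15 + 5*p)
√(H + m(-18, 1)) = √(-20 + (15 + 5*(-18))) = √(-20 + (15 - 90)) = √(-20 - 75) = √(-95) = I*√95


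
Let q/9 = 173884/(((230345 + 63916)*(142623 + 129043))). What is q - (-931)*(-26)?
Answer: -322507466046200/13323451471 ≈ -24206.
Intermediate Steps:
q = 260826/13323451471 (q = 9*(173884/(((230345 + 63916)*(142623 + 129043)))) = 9*(173884/((294261*271666))) = 9*(173884/79940708826) = 9*(173884*(1/79940708826)) = 9*(86942/39970354413) = 260826/13323451471 ≈ 1.9576e-5)
q - (-931)*(-26) = 260826/13323451471 - (-931)*(-26) = 260826/13323451471 - 1*24206 = 260826/13323451471 - 24206 = -322507466046200/13323451471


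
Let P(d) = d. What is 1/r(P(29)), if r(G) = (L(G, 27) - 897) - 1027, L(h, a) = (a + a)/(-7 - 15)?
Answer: -11/21191 ≈ -0.00051909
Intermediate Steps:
L(h, a) = -a/11 (L(h, a) = (2*a)/(-22) = (2*a)*(-1/22) = -a/11)
r(G) = -21191/11 (r(G) = (-1/11*27 - 897) - 1027 = (-27/11 - 897) - 1027 = -9894/11 - 1027 = -21191/11)
1/r(P(29)) = 1/(-21191/11) = -11/21191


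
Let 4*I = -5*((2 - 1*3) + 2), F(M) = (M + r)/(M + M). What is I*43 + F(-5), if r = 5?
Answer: -215/4 ≈ -53.750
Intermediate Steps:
F(M) = (5 + M)/(2*M) (F(M) = (M + 5)/(M + M) = (5 + M)/((2*M)) = (5 + M)*(1/(2*M)) = (5 + M)/(2*M))
I = -5/4 (I = (-5*((2 - 1*3) + 2))/4 = (-5*((2 - 3) + 2))/4 = (-5*(-1 + 2))/4 = (-5*1)/4 = (¼)*(-5) = -5/4 ≈ -1.2500)
I*43 + F(-5) = -5/4*43 + (½)*(5 - 5)/(-5) = -215/4 + (½)*(-⅕)*0 = -215/4 + 0 = -215/4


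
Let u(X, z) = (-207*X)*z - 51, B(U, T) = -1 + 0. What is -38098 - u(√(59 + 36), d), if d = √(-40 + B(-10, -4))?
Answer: -38047 + 207*I*√3895 ≈ -38047.0 + 12919.0*I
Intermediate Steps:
B(U, T) = -1
d = I*√41 (d = √(-40 - 1) = √(-41) = I*√41 ≈ 6.4031*I)
u(X, z) = -51 - 207*X*z (u(X, z) = -207*X*z - 51 = -51 - 207*X*z)
-38098 - u(√(59 + 36), d) = -38098 - (-51 - 207*√(59 + 36)*I*√41) = -38098 - (-51 - 207*√95*I*√41) = -38098 - (-51 - 207*I*√3895) = -38098 + (51 + 207*I*√3895) = -38047 + 207*I*√3895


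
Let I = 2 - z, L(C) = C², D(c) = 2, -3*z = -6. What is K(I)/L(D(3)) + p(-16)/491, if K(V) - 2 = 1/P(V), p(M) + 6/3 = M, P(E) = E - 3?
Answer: 2239/5892 ≈ 0.38001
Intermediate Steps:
z = 2 (z = -⅓*(-6) = 2)
P(E) = -3 + E
p(M) = -2 + M
I = 0 (I = 2 - 1*2 = 2 - 2 = 0)
K(V) = 2 + 1/(-3 + V)
K(I)/L(D(3)) + p(-16)/491 = ((-5 + 2*0)/(-3 + 0))/(2²) + (-2 - 16)/491 = ((-5 + 0)/(-3))/4 - 18*1/491 = -⅓*(-5)*(¼) - 18/491 = (5/3)*(¼) - 18/491 = 5/12 - 18/491 = 2239/5892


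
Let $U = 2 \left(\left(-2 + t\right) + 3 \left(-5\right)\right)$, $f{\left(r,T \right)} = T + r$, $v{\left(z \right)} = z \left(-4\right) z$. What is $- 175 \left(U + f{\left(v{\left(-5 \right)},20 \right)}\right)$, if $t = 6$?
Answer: $17850$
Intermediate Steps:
$v{\left(z \right)} = - 4 z^{2}$ ($v{\left(z \right)} = - 4 z z = - 4 z^{2}$)
$U = -22$ ($U = 2 \left(\left(-2 + 6\right) + 3 \left(-5\right)\right) = 2 \left(4 - 15\right) = 2 \left(-11\right) = -22$)
$- 175 \left(U + f{\left(v{\left(-5 \right)},20 \right)}\right) = - 175 \left(-22 + \left(20 - 4 \left(-5\right)^{2}\right)\right) = - 175 \left(-22 + \left(20 - 100\right)\right) = - 175 \left(-22 - 80\right) = \left(-175\right) \left(-102\right) = 17850$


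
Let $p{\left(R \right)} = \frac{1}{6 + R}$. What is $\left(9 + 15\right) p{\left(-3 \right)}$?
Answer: $8$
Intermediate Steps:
$\left(9 + 15\right) p{\left(-3 \right)} = \frac{9 + 15}{6 - 3} = \frac{24}{3} = 24 \cdot \frac{1}{3} = 8$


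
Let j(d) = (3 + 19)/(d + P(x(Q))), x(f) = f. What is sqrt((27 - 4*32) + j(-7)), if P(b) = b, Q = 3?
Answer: I*sqrt(426)/2 ≈ 10.32*I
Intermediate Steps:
j(d) = 22/(3 + d) (j(d) = (3 + 19)/(d + 3) = 22/(3 + d))
sqrt((27 - 4*32) + j(-7)) = sqrt((27 - 4*32) + 22/(3 - 7)) = sqrt((27 - 128) + 22/(-4)) = sqrt(-101 + 22*(-1/4)) = sqrt(-101 - 11/2) = sqrt(-213/2) = I*sqrt(426)/2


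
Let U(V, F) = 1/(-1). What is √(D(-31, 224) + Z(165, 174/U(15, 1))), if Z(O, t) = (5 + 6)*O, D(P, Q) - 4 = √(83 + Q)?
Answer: √(1819 + √307) ≈ 42.855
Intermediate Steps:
U(V, F) = -1 (U(V, F) = 1*(-1) = -1)
D(P, Q) = 4 + √(83 + Q)
Z(O, t) = 11*O
√(D(-31, 224) + Z(165, 174/U(15, 1))) = √((4 + √(83 + 224)) + 11*165) = √((4 + √307) + 1815) = √(1819 + √307)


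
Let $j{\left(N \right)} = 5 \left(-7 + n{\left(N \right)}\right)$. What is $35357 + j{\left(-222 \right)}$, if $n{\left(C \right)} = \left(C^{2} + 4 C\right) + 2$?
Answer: $277312$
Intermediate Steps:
$n{\left(C \right)} = 2 + C^{2} + 4 C$
$j{\left(N \right)} = -25 + 5 N^{2} + 20 N$ ($j{\left(N \right)} = 5 \left(-7 + \left(2 + N^{2} + 4 N\right)\right) = 5 \left(-5 + N^{2} + 4 N\right) = -25 + 5 N^{2} + 20 N$)
$35357 + j{\left(-222 \right)} = 35357 + \left(-25 + 5 \left(-222\right)^{2} + 20 \left(-222\right)\right) = 35357 - -241955 = 35357 + 241955 = 277312$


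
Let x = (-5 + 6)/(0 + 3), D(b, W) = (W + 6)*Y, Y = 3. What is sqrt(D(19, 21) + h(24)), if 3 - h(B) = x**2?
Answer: sqrt(755)/3 ≈ 9.1591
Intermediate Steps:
D(b, W) = 18 + 3*W (D(b, W) = (W + 6)*3 = (6 + W)*3 = 18 + 3*W)
x = 1/3 ≈ 0.33333
h(B) = 26/9 (h(B) = 3 - (1/3)**2 = 3 - 1*1/9 = 3 - 1/9 = 26/9)
sqrt(D(19, 21) + h(24)) = sqrt((18 + 3*21) + 26/9) = sqrt((18 + 63) + 26/9) = sqrt(81 + 26/9) = sqrt(755/9) = sqrt(755)/3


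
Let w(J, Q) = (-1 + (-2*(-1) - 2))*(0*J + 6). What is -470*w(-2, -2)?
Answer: 2820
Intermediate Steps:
w(J, Q) = -6 (w(J, Q) = (-1 + (2 - 2))*(0 + 6) = (-1 + 0)*6 = -1*6 = -6)
-470*w(-2, -2) = -470*(-6) = 2820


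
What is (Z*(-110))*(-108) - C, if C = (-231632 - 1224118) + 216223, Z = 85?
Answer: 2249327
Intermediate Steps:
C = -1239527 (C = -1455750 + 216223 = -1239527)
(Z*(-110))*(-108) - C = (85*(-110))*(-108) - 1*(-1239527) = -9350*(-108) + 1239527 = 1009800 + 1239527 = 2249327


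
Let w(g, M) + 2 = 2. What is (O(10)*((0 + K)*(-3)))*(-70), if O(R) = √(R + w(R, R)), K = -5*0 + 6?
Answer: 1260*√10 ≈ 3984.5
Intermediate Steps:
w(g, M) = 0 (w(g, M) = -2 + 2 = 0)
K = 6 (K = 0 + 6 = 6)
O(R) = √R (O(R) = √(R + 0) = √R)
(O(10)*((0 + K)*(-3)))*(-70) = (√10*((0 + 6)*(-3)))*(-70) = (√10*(6*(-3)))*(-70) = (√10*(-18))*(-70) = -18*√10*(-70) = 1260*√10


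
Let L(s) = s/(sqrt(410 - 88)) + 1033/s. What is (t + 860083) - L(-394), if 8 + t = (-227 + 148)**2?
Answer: 341329537/394 + 197*sqrt(322)/161 ≈ 8.6634e+5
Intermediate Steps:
t = 6233 (t = -8 + (-227 + 148)**2 = -8 + (-79)**2 = -8 + 6241 = 6233)
L(s) = 1033/s + s*sqrt(322)/322 (L(s) = s/(sqrt(322)) + 1033/s = s*(sqrt(322)/322) + 1033/s = s*sqrt(322)/322 + 1033/s = 1033/s + s*sqrt(322)/322)
(t + 860083) - L(-394) = (6233 + 860083) - (1033/(-394) + (1/322)*(-394)*sqrt(322)) = 866316 - (1033*(-1/394) - 197*sqrt(322)/161) = 866316 - (-1033/394 - 197*sqrt(322)/161) = 866316 + (1033/394 + 197*sqrt(322)/161) = 341329537/394 + 197*sqrt(322)/161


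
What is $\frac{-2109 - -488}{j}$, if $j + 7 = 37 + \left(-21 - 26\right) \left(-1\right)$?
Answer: $- \frac{1621}{77} \approx -21.052$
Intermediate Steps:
$j = 77$ ($j = -7 + \left(37 + \left(-21 - 26\right) \left(-1\right)\right) = -7 + \left(37 - -47\right) = -7 + \left(37 + 47\right) = -7 + 84 = 77$)
$\frac{-2109 - -488}{j} = \frac{-2109 - -488}{77} = \left(-2109 + 488\right) \frac{1}{77} = \left(-1621\right) \frac{1}{77} = - \frac{1621}{77}$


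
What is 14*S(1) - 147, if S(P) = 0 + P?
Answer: -133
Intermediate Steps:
S(P) = P
14*S(1) - 147 = 14*1 - 147 = 14 - 147 = -133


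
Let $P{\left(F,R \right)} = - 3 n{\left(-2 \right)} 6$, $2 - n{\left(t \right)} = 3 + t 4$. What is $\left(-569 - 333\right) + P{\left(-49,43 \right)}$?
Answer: $-1028$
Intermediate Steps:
$n{\left(t \right)} = -1 - 4 t$ ($n{\left(t \right)} = 2 - \left(3 + t 4\right) = 2 - \left(3 + 4 t\right) = -1 - 4 t$)
$P{\left(F,R \right)} = -126$ ($P{\left(F,R \right)} = - 3 \left(-1 - -8\right) 6 = - 3 \left(-1 + 8\right) 6 = \left(-3\right) 7 \cdot 6 = \left(-21\right) 6 = -126$)
$\left(-569 - 333\right) + P{\left(-49,43 \right)} = \left(-569 - 333\right) - 126 = -902 - 126 = -1028$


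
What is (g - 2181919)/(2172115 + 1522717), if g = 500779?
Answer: -420285/923708 ≈ -0.45500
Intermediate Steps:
(g - 2181919)/(2172115 + 1522717) = (500779 - 2181919)/(2172115 + 1522717) = -1681140/3694832 = -1681140*1/3694832 = -420285/923708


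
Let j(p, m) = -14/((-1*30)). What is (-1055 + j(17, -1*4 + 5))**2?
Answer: 250209124/225 ≈ 1.1120e+6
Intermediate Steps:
j(p, m) = 7/15 (j(p, m) = -14/(-30) = -14*(-1/30) = 7/15)
(-1055 + j(17, -1*4 + 5))**2 = (-1055 + 7/15)**2 = (-15818/15)**2 = 250209124/225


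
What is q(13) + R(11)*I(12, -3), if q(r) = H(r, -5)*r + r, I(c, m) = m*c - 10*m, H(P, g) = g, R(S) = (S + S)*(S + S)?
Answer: -2956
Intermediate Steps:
R(S) = 4*S**2 (R(S) = (2*S)*(2*S) = 4*S**2)
I(c, m) = -10*m + c*m (I(c, m) = c*m - 10*m = -10*m + c*m)
q(r) = -4*r (q(r) = -5*r + r = -4*r)
q(13) + R(11)*I(12, -3) = -4*13 + (4*11**2)*(-3*(-10 + 12)) = -52 + (4*121)*(-3*2) = -52 + 484*(-6) = -52 - 2904 = -2956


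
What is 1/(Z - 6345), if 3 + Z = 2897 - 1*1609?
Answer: -1/5060 ≈ -0.00019763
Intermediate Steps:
Z = 1285 (Z = -3 + (2897 - 1*1609) = -3 + (2897 - 1609) = -3 + 1288 = 1285)
1/(Z - 6345) = 1/(1285 - 6345) = 1/(-5060) = -1/5060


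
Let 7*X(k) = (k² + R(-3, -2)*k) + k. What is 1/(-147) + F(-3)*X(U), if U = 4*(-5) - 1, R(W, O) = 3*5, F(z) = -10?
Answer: -22051/147 ≈ -150.01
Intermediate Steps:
R(W, O) = 15
U = -21 (U = -20 - 1 = -21)
X(k) = k²/7 + 16*k/7 (X(k) = ((k² + 15*k) + k)/7 = (k² + 16*k)/7 = k²/7 + 16*k/7)
1/(-147) + F(-3)*X(U) = 1/(-147) - 10*(-21)*(16 - 21)/7 = -1/147 - 10*(-21)*(-5)/7 = -1/147 - 10*15 = -1/147 - 150 = -22051/147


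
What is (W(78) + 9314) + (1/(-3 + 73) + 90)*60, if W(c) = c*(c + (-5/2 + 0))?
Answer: 144227/7 ≈ 20604.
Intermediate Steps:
W(c) = c*(-5/2 + c) (W(c) = c*(c + (-5*½ + 0)) = c*(c + (-5/2 + 0)) = c*(c - 5/2) = c*(-5/2 + c))
(W(78) + 9314) + (1/(-3 + 73) + 90)*60 = ((½)*78*(-5 + 2*78) + 9314) + (1/(-3 + 73) + 90)*60 = ((½)*78*(-5 + 156) + 9314) + (1/70 + 90)*60 = ((½)*78*151 + 9314) + (1/70 + 90)*60 = (5889 + 9314) + (6301/70)*60 = 15203 + 37806/7 = 144227/7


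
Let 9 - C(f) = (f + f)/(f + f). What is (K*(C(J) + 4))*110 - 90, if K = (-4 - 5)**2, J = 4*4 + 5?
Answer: 106830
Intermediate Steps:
J = 21 (J = 16 + 5 = 21)
C(f) = 8 (C(f) = 9 - (f + f)/(f + f) = 9 - 2*f/(2*f) = 9 - 2*f*1/(2*f) = 9 - 1*1 = 9 - 1 = 8)
K = 81 (K = (-9)**2 = 81)
(K*(C(J) + 4))*110 - 90 = (81*(8 + 4))*110 - 90 = (81*12)*110 - 90 = 972*110 - 90 = 106920 - 90 = 106830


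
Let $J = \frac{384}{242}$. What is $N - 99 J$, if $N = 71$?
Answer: $- \frac{947}{11} \approx -86.091$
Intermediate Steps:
$J = \frac{192}{121}$ ($J = 384 \cdot \frac{1}{242} = \frac{192}{121} \approx 1.5868$)
$N - 99 J = 71 - \frac{1728}{11} = - \frac{947}{11}$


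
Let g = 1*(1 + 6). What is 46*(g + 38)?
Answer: 2070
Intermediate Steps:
g = 7 (g = 1*7 = 7)
46*(g + 38) = 46*(7 + 38) = 46*45 = 2070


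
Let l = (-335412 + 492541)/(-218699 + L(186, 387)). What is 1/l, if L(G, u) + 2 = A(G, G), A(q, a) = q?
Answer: -218515/157129 ≈ -1.3907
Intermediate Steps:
L(G, u) = -2 + G
l = -157129/218515 (l = (-335412 + 492541)/(-218699 + (-2 + 186)) = 157129/(-218699 + 184) = 157129/(-218515) = 157129*(-1/218515) = -157129/218515 ≈ -0.71908)
1/l = 1/(-157129/218515) = -218515/157129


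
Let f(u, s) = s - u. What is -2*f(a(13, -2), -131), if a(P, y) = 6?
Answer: 274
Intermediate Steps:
-2*f(a(13, -2), -131) = -2*(-131 - 1*6) = -2*(-131 - 6) = -2*(-137) = 274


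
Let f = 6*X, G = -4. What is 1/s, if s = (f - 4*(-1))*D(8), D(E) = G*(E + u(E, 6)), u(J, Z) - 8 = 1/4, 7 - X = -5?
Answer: -1/4940 ≈ -0.00020243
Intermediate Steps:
X = 12 (X = 7 - 1*(-5) = 7 + 5 = 12)
u(J, Z) = 33/4 (u(J, Z) = 8 + 1/4 = 8 + ¼ = 33/4)
D(E) = -33 - 4*E (D(E) = -4*(E + 33/4) = -4*(33/4 + E) = -33 - 4*E)
f = 72 (f = 6*12 = 72)
s = -4940 (s = (72 - 4*(-1))*(-33 - 4*8) = (72 + 4)*(-33 - 32) = 76*(-65) = -4940)
1/s = 1/(-4940) = -1/4940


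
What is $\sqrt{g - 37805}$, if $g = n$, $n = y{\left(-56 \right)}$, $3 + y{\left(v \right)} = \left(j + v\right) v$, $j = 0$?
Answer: $4 i \sqrt{2167} \approx 186.2 i$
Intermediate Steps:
$y{\left(v \right)} = -3 + v^{2}$ ($y{\left(v \right)} = -3 + \left(0 + v\right) v = -3 + v v = -3 + v^{2}$)
$n = 3133$ ($n = -3 + \left(-56\right)^{2} = -3 + 3136 = 3133$)
$g = 3133$
$\sqrt{g - 37805} = \sqrt{3133 - 37805} = \sqrt{-34672} = 4 i \sqrt{2167}$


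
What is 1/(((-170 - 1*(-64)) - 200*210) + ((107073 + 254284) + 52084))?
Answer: 1/371335 ≈ 2.6930e-6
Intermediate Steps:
1/(((-170 - 1*(-64)) - 200*210) + ((107073 + 254284) + 52084)) = 1/(((-170 + 64) - 42000) + (361357 + 52084)) = 1/((-106 - 42000) + 413441) = 1/(-42106 + 413441) = 1/371335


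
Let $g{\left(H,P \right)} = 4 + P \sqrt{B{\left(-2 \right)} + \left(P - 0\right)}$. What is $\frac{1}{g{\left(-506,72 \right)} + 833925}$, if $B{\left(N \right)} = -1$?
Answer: $\frac{833929}{695437208977} - \frac{72 \sqrt{71}}{695437208977} \approx 1.1983 \cdot 10^{-6}$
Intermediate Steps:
$g{\left(H,P \right)} = 4 + P \sqrt{-1 + P}$ ($g{\left(H,P \right)} = 4 + P \sqrt{-1 + \left(P - 0\right)} = 4 + P \sqrt{-1 + \left(P + 0\right)} = 4 + P \sqrt{-1 + P}$)
$\frac{1}{g{\left(-506,72 \right)} + 833925} = \frac{1}{\left(4 + 72 \sqrt{-1 + 72}\right) + 833925} = \frac{1}{\left(4 + 72 \sqrt{71}\right) + 833925} = \frac{1}{833929 + 72 \sqrt{71}}$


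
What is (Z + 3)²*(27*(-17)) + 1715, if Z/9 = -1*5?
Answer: -807961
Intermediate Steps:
Z = -45 (Z = 9*(-1*5) = 9*(-5) = -45)
(Z + 3)²*(27*(-17)) + 1715 = (-45 + 3)²*(27*(-17)) + 1715 = (-42)²*(-459) + 1715 = 1764*(-459) + 1715 = -809676 + 1715 = -807961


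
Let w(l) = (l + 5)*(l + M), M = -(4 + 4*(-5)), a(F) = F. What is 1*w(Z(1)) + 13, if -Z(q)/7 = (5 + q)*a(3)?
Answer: 13323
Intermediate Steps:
Z(q) = -105 - 21*q (Z(q) = -7*(5 + q)*3 = -7*(15 + 3*q) = -105 - 21*q)
M = 16 (M = -(4 - 20) = -1*(-16) = 16)
w(l) = (5 + l)*(16 + l) (w(l) = (l + 5)*(l + 16) = (5 + l)*(16 + l))
1*w(Z(1)) + 13 = 1*(80 + (-105 - 21*1)² + 21*(-105 - 21*1)) + 13 = 1*(80 + (-105 - 21)² + 21*(-105 - 21)) + 13 = 1*(80 + (-126)² + 21*(-126)) + 13 = 1*(80 + 15876 - 2646) + 13 = 1*13310 + 13 = 13310 + 13 = 13323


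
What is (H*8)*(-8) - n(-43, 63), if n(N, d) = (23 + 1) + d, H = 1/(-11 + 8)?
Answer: -197/3 ≈ -65.667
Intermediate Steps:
H = -1/3 (H = 1/(-3) = -1/3 ≈ -0.33333)
n(N, d) = 24 + d
(H*8)*(-8) - n(-43, 63) = -1/3*8*(-8) - (24 + 63) = -8/3*(-8) - 1*87 = 64/3 - 87 = -197/3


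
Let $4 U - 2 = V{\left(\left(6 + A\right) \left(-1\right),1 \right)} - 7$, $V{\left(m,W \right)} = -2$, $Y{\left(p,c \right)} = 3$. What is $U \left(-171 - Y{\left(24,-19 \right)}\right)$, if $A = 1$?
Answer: $\frac{609}{2} \approx 304.5$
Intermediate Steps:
$U = - \frac{7}{4}$ ($U = \frac{1}{2} + \frac{-2 - 7}{4} = \frac{1}{2} + \frac{1}{4} \left(-9\right) = \frac{1}{2} - \frac{9}{4} = - \frac{7}{4} \approx -1.75$)
$U \left(-171 - Y{\left(24,-19 \right)}\right) = - \frac{7 \left(-171 - 3\right)}{4} = \left(- \frac{7}{4}\right) \left(-174\right) = \frac{609}{2}$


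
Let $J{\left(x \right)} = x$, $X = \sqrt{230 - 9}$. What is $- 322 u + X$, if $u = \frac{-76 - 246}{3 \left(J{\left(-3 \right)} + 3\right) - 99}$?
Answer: $- \frac{103684}{99} + \sqrt{221} \approx -1032.4$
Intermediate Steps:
$X = \sqrt{221} \approx 14.866$
$u = \frac{322}{99}$ ($u = \frac{-76 - 246}{3 \left(-3 + 3\right) - 99} = - \frac{322}{3 \cdot 0 - 99} = - \frac{322}{0 - 99} = - \frac{322}{-99} = \left(-322\right) \left(- \frac{1}{99}\right) = \frac{322}{99} \approx 3.2525$)
$- 322 u + X = \left(-322\right) \frac{322}{99} + \sqrt{221} = - \frac{103684}{99} + \sqrt{221}$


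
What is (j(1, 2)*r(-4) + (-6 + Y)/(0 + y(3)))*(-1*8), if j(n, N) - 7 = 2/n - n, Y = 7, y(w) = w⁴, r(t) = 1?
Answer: -5192/81 ≈ -64.099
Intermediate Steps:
j(n, N) = 7 - n + 2/n (j(n, N) = 7 + (2/n - n) = 7 + (-n + 2/n) = 7 - n + 2/n)
(j(1, 2)*r(-4) + (-6 + Y)/(0 + y(3)))*(-1*8) = ((7 - 1*1 + 2/1)*1 + (-6 + 7)/(0 + 3⁴))*(-1*8) = ((7 - 1 + 2*1)*1 + 1/(0 + 81))*(-8) = ((7 - 1 + 2)*1 + 1/81)*(-8) = (8*1 + 1*(1/81))*(-8) = (8 + 1/81)*(-8) = (649/81)*(-8) = -5192/81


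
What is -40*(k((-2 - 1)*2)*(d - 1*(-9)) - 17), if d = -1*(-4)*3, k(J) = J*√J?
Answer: 680 + 5040*I*√6 ≈ 680.0 + 12345.0*I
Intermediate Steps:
k(J) = J^(3/2)
d = 12 (d = 4*3 = 12)
-40*(k((-2 - 1)*2)*(d - 1*(-9)) - 17) = -40*(((-2 - 1)*2)^(3/2)*(12 - 1*(-9)) - 17) = -40*((-3*2)^(3/2)*(12 + 9) - 17) = -40*((-6)^(3/2)*21 - 17) = -40*(-6*I*√6*21 - 17) = -40*(-126*I*√6 - 17) = -40*(-17 - 126*I*√6) = 680 + 5040*I*√6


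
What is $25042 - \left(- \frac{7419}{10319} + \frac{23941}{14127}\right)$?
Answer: $\frac{214729011740}{8575089} \approx 25041.0$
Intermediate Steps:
$25042 - \left(- \frac{7419}{10319} + \frac{23941}{14127}\right) = 25042 - \frac{8366998}{8575089} = \frac{214729011740}{8575089}$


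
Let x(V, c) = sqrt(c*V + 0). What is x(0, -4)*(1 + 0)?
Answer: 0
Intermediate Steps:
x(V, c) = sqrt(V*c) (x(V, c) = sqrt(V*c + 0) = sqrt(V*c))
x(0, -4)*(1 + 0) = sqrt(0*(-4))*(1 + 0) = sqrt(0)*1 = 0*1 = 0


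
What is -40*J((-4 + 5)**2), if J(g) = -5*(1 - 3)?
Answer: -400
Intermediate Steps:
J(g) = 10 (J(g) = -5*(-2) = 10)
-40*J((-4 + 5)**2) = -40*10 = -400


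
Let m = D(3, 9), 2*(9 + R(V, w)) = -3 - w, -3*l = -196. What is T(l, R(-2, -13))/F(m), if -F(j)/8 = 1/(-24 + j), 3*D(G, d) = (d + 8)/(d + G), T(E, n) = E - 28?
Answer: 5929/54 ≈ 109.80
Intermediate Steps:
l = 196/3 (l = -⅓*(-196) = 196/3 ≈ 65.333)
R(V, w) = -21/2 - w/2 (R(V, w) = -9 + (-3 - w)/2 = -9 + (-3/2 - w/2) = -21/2 - w/2)
T(E, n) = -28 + E
D(G, d) = (8 + d)/(3*(G + d)) (D(G, d) = ((d + 8)/(d + G))/3 = ((8 + d)/(G + d))/3 = (8 + d)/(3*(G + d)))
m = 17/36 (m = (8 + 9)/(3*(3 + 9)) = (⅓)*17/12 = (⅓)*(1/12)*17 = 17/36 ≈ 0.47222)
F(j) = -8/(-24 + j)
T(l, R(-2, -13))/F(m) = (-28 + 196/3)/((-8/(-24 + 17/36))) = 112/(3*((-8/(-847/36)))) = 112/(3*((-8*(-36/847)))) = 112/(3*(288/847)) = (112/3)*(847/288) = 5929/54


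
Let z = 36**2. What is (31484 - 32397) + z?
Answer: 383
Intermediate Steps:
z = 1296
(31484 - 32397) + z = (31484 - 32397) + 1296 = -913 + 1296 = 383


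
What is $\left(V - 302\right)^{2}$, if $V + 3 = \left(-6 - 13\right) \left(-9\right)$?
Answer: $17956$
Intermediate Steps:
$V = 168$ ($V = -3 + \left(-6 - 13\right) \left(-9\right) = -3 - -171 = -3 + 171 = 168$)
$\left(V - 302\right)^{2} = \left(168 - 302\right)^{2} = \left(-134\right)^{2} = 17956$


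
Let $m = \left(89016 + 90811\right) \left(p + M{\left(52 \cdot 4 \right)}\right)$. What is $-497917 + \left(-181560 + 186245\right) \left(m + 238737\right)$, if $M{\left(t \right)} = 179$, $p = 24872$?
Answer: $21106322324173$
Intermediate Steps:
$m = 4504846177$ ($m = \left(89016 + 90811\right) \left(24872 + 179\right) = 179827 \cdot 25051 = 4504846177$)
$-497917 + \left(-181560 + 186245\right) \left(m + 238737\right) = -497917 + \left(-181560 + 186245\right) \left(4504846177 + 238737\right) = -497917 + 4685 \cdot 4505084914 = -497917 + 21106322822090 = 21106322324173$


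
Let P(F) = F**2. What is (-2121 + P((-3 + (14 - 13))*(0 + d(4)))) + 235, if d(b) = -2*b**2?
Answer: 2210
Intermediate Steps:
(-2121 + P((-3 + (14 - 13))*(0 + d(4)))) + 235 = (-2121 + ((-3 + (14 - 13))*(0 - 2*4**2))**2) + 235 = (-2121 + ((-3 + 1)*(0 - 2*16))**2) + 235 = (-2121 + (-2*(0 - 32))**2) + 235 = (-2121 + (-2*(-32))**2) + 235 = (-2121 + 64**2) + 235 = (-2121 + 4096) + 235 = 1975 + 235 = 2210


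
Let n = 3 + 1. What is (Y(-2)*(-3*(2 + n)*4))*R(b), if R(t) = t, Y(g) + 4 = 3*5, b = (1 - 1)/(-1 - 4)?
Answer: 0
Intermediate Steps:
b = 0 (b = 0/(-5) = 0*(-⅕) = 0)
Y(g) = 11 (Y(g) = -4 + 3*5 = -4 + 15 = 11)
n = 4
(Y(-2)*(-3*(2 + n)*4))*R(b) = (11*(-3*(2 + 4)*4))*0 = (11*(-3*6*4))*0 = (11*(-18*4))*0 = (11*(-72))*0 = -792*0 = 0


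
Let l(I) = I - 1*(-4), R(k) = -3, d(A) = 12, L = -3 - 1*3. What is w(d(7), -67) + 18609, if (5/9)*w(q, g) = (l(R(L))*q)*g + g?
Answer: 85206/5 ≈ 17041.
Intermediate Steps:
L = -6 (L = -3 - 3 = -6)
l(I) = 4 + I (l(I) = I + 4 = 4 + I)
w(q, g) = 9*g/5 + 9*g*q/5 (w(q, g) = 9*(((4 - 3)*q)*g + g)/5 = 9*((1*q)*g + g)/5 = 9*(q*g + g)/5 = 9*(g*q + g)/5 = 9*(g + g*q)/5 = 9*g/5 + 9*g*q/5)
w(d(7), -67) + 18609 = (9/5)*(-67)*(1 + 12) + 18609 = (9/5)*(-67)*13 + 18609 = -7839/5 + 18609 = 85206/5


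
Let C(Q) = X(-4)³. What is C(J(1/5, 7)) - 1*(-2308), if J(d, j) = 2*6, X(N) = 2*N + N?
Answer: 580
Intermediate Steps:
X(N) = 3*N
J(d, j) = 12
C(Q) = -1728 (C(Q) = (3*(-4))³ = (-12)³ = -1728)
C(J(1/5, 7)) - 1*(-2308) = -1728 - 1*(-2308) = -1728 + 2308 = 580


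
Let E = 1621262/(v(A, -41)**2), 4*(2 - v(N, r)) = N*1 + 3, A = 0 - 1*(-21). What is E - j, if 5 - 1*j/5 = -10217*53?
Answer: -20849609/8 ≈ -2.6062e+6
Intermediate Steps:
A = 21 (A = 0 + 21 = 21)
j = 2707530 (j = 25 - (-51085)*53 = 25 - 5*(-541501) = 25 + 2707505 = 2707530)
v(N, r) = 5/4 - N/4 (v(N, r) = 2 - (N*1 + 3)/4 = 2 - (N + 3)/4 = 2 - (3 + N)/4 = 2 + (-3/4 - N/4) = 5/4 - N/4)
E = 810631/8 (E = 1621262/((5/4 - 1/4*21)**2) = 1621262/((5/4 - 21/4)**2) = 1621262/((-4)**2) = 1621262/16 = 1621262*(1/16) = 810631/8 ≈ 1.0133e+5)
E - j = 810631/8 - 1*2707530 = 810631/8 - 2707530 = -20849609/8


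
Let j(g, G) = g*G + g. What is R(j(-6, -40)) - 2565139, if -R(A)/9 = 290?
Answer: -2567749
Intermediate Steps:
j(g, G) = g + G*g (j(g, G) = G*g + g = g + G*g)
R(A) = -2610 (R(A) = -9*290 = -2610)
R(j(-6, -40)) - 2565139 = -2610 - 2565139 = -2567749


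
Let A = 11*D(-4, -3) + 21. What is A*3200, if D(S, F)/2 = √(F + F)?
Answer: 67200 + 70400*I*√6 ≈ 67200.0 + 1.7244e+5*I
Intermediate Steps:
D(S, F) = 2*√2*√F (D(S, F) = 2*√(F + F) = 2*√(2*F) = 2*(√2*√F) = 2*√2*√F)
A = 21 + 22*I*√6 (A = 11*(2*√2*√(-3)) + 21 = 11*(2*√2*(I*√3)) + 21 = 11*(2*I*√6) + 21 = 22*I*√6 + 21 = 21 + 22*I*√6 ≈ 21.0 + 53.889*I)
A*3200 = (21 + 22*I*√6)*3200 = 67200 + 70400*I*√6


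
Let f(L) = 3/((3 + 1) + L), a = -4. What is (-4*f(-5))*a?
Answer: -48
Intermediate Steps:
f(L) = 3/(4 + L)
(-4*f(-5))*a = -12/(4 - 5)*(-4) = -12/(-1)*(-4) = -12*(-1)*(-4) = -4*(-3)*(-4) = 12*(-4) = -48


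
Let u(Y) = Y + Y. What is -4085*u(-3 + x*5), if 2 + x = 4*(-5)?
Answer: 923210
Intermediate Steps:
x = -22 (x = -2 + 4*(-5) = -2 - 20 = -22)
u(Y) = 2*Y
-4085*u(-3 + x*5) = -8170*(-3 - 22*5) = -8170*(-3 - 110) = -8170*(-113) = -4085*(-226) = 923210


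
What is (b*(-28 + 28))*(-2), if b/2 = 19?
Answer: 0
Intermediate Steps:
b = 38 (b = 2*19 = 38)
(b*(-28 + 28))*(-2) = (38*(-28 + 28))*(-2) = (38*0)*(-2) = 0*(-2) = 0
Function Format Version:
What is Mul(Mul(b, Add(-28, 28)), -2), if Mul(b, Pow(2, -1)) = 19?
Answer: 0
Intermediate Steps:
b = 38 (b = Mul(2, 19) = 38)
Mul(Mul(b, Add(-28, 28)), -2) = Mul(Mul(38, Add(-28, 28)), -2) = Mul(Mul(38, 0), -2) = Mul(0, -2) = 0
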